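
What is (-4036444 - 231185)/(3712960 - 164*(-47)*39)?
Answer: -4267629/4013572 ≈ -1.0633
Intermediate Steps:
(-4036444 - 231185)/(3712960 - 164*(-47)*39) = -4267629/(3712960 + 7708*39) = -4267629/(3712960 + 300612) = -4267629/4013572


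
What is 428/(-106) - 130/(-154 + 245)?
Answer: -2028/371 ≈ -5.4663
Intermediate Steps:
428/(-106) - 130/(-154 + 245) = 428*(-1/106) - 130/91 = -214/53 - 130*1/91 = -214/53 - 10/7 = -2028/371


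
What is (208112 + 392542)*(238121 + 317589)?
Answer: 333789434340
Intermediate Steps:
(208112 + 392542)*(238121 + 317589) = 600654*555710 = 333789434340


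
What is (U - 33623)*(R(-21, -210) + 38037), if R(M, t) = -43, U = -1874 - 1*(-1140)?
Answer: -1305359858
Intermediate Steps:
U = -734 (U = -1874 + 1140 = -734)
(U - 33623)*(R(-21, -210) + 38037) = (-734 - 33623)*(-43 + 38037) = -34357*37994 = -1305359858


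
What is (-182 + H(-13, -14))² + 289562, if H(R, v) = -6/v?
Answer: 15803979/49 ≈ 3.2253e+5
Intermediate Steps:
(-182 + H(-13, -14))² + 289562 = (-182 - 6/(-14))² + 289562 = (-182 - 6*(-1/14))² + 289562 = (-182 + 3/7)² + 289562 = (-1271/7)² + 289562 = 1615441/49 + 289562 = 15803979/49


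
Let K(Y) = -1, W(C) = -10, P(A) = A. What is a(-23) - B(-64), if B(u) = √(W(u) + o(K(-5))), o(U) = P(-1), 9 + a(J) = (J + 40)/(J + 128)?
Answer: -928/105 - I*√11 ≈ -8.8381 - 3.3166*I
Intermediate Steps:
a(J) = -9 + (40 + J)/(128 + J) (a(J) = -9 + (J + 40)/(J + 128) = -9 + (40 + J)/(128 + J))
o(U) = -1
B(u) = I*√11 (B(u) = √(-10 - 1) = √(-11) = I*√11)
a(-23) - B(-64) = 8*(-139 - 1*(-23))/(128 - 23) - I*√11 = 8*(-139 + 23)/105 - I*√11 = 8*(1/105)*(-116) - I*√11 = -928/105 - I*√11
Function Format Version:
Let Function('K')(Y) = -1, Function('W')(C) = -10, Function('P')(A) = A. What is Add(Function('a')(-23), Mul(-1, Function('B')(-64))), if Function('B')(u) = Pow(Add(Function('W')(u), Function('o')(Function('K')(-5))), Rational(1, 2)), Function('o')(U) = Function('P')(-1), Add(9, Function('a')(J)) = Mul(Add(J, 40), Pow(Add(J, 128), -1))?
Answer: Add(Rational(-928, 105), Mul(-1, I, Pow(11, Rational(1, 2)))) ≈ Add(-8.8381, Mul(-3.3166, I))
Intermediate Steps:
Function('a')(J) = Add(-9, Mul(Pow(Add(128, J), -1), Add(40, J))) (Function('a')(J) = Add(-9, Mul(Add(J, 40), Pow(Add(J, 128), -1))) = Add(-9, Mul(Add(40, J), Pow(Add(128, J), -1))) = Add(-9, Mul(Pow(Add(128, J), -1), Add(40, J))))
Function('o')(U) = -1
Function('B')(u) = Mul(I, Pow(11, Rational(1, 2))) (Function('B')(u) = Pow(Add(-10, -1), Rational(1, 2)) = Pow(-11, Rational(1, 2)) = Mul(I, Pow(11, Rational(1, 2))))
Add(Function('a')(-23), Mul(-1, Function('B')(-64))) = Add(Mul(8, Pow(Add(128, -23), -1), Add(-139, Mul(-1, -23))), Mul(-1, Mul(I, Pow(11, Rational(1, 2))))) = Add(Mul(8, Pow(105, -1), Add(-139, 23)), Mul(-1, I, Pow(11, Rational(1, 2)))) = Add(Mul(8, Rational(1, 105), -116), Mul(-1, I, Pow(11, Rational(1, 2)))) = Add(Rational(-928, 105), Mul(-1, I, Pow(11, Rational(1, 2))))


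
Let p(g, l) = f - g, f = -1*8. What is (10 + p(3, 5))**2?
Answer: 1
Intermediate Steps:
f = -8
p(g, l) = -8 - g
(10 + p(3, 5))**2 = (10 + (-8 - 1*3))**2 = (10 + (-8 - 3))**2 = (10 - 11)**2 = (-1)**2 = 1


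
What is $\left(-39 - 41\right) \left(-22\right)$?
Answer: $1760$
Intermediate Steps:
$\left(-39 - 41\right) \left(-22\right) = \left(-80\right) \left(-22\right) = 1760$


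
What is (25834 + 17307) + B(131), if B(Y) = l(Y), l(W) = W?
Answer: 43272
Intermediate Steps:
B(Y) = Y
(25834 + 17307) + B(131) = (25834 + 17307) + 131 = 43141 + 131 = 43272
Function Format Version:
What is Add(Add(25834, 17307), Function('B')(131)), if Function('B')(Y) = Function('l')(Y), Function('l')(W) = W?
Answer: 43272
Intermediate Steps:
Function('B')(Y) = Y
Add(Add(25834, 17307), Function('B')(131)) = Add(Add(25834, 17307), 131) = Add(43141, 131) = 43272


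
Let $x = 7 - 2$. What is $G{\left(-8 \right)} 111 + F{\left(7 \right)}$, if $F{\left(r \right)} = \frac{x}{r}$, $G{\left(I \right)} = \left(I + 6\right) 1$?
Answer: $- \frac{1549}{7} \approx -221.29$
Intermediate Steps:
$x = 5$ ($x = 7 - 2 = 5$)
$G{\left(I \right)} = 6 + I$ ($G{\left(I \right)} = \left(6 + I\right) 1 = 6 + I$)
$F{\left(r \right)} = \frac{5}{r}$
$G{\left(-8 \right)} 111 + F{\left(7 \right)} = \left(6 - 8\right) 111 + \frac{5}{7} = \left(-2\right) 111 + 5 \cdot \frac{1}{7} = -222 + \frac{5}{7} = - \frac{1549}{7}$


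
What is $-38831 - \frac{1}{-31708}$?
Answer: $- \frac{1231253347}{31708} \approx -38831.0$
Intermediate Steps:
$-38831 - \frac{1}{-31708} = -38831 - - \frac{1}{31708} = -38831 + \frac{1}{31708} = - \frac{1231253347}{31708}$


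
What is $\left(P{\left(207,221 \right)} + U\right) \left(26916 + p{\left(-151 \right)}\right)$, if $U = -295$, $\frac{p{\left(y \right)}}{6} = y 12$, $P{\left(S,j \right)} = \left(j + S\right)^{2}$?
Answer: $2934271116$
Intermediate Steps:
$P{\left(S,j \right)} = \left(S + j\right)^{2}$
$p{\left(y \right)} = 72 y$ ($p{\left(y \right)} = 6 y 12 = 6 \cdot 12 y = 72 y$)
$\left(P{\left(207,221 \right)} + U\right) \left(26916 + p{\left(-151 \right)}\right) = \left(\left(207 + 221\right)^{2} - 295\right) \left(26916 + 72 \left(-151\right)\right) = \left(428^{2} - 295\right) \left(26916 - 10872\right) = \left(183184 - 295\right) 16044 = 182889 \cdot 16044 = 2934271116$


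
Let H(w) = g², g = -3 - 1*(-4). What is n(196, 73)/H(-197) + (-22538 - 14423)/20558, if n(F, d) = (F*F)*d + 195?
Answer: 57656169193/20558 ≈ 2.8046e+6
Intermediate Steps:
g = 1 (g = -3 + 4 = 1)
n(F, d) = 195 + d*F² (n(F, d) = F²*d + 195 = d*F² + 195 = 195 + d*F²)
H(w) = 1 (H(w) = 1² = 1)
n(196, 73)/H(-197) + (-22538 - 14423)/20558 = (195 + 73*196²)/1 + (-22538 - 14423)/20558 = (195 + 73*38416)*1 - 36961*1/20558 = (195 + 2804368)*1 - 36961/20558 = 2804563*1 - 36961/20558 = 2804563 - 36961/20558 = 57656169193/20558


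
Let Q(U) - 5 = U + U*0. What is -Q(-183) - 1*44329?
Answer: -44151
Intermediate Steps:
Q(U) = 5 + U (Q(U) = 5 + (U + U*0) = 5 + (U + 0) = 5 + U)
-Q(-183) - 1*44329 = -(5 - 183) - 1*44329 = -1*(-178) - 44329 = 178 - 44329 = -44151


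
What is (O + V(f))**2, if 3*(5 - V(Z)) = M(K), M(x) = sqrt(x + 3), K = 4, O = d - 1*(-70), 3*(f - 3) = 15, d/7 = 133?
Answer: (3018 - sqrt(7))**2/9 ≈ 1.0103e+6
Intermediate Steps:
d = 931 (d = 7*133 = 931)
f = 8 (f = 3 + (1/3)*15 = 3 + 5 = 8)
O = 1001 (O = 931 - 1*(-70) = 931 + 70 = 1001)
M(x) = sqrt(3 + x)
V(Z) = 5 - sqrt(7)/3 (V(Z) = 5 - sqrt(3 + 4)/3 = 5 - sqrt(7)/3)
(O + V(f))**2 = (1001 + (5 - sqrt(7)/3))**2 = (1006 - sqrt(7)/3)**2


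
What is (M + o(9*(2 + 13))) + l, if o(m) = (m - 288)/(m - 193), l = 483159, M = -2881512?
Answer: -139104321/58 ≈ -2.3984e+6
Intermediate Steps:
o(m) = (-288 + m)/(-193 + m)
(M + o(9*(2 + 13))) + l = (-2881512 + (-288 + 9*(2 + 13))/(-193 + 9*(2 + 13))) + 483159 = (-2881512 + (-288 + 9*15)/(-193 + 9*15)) + 483159 = (-2881512 + (-288 + 135)/(-193 + 135)) + 483159 = (-2881512 - 153/(-58)) + 483159 = (-2881512 - 1/58*(-153)) + 483159 = (-2881512 + 153/58) + 483159 = -167127543/58 + 483159 = -139104321/58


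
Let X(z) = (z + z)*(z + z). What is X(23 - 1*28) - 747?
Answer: -647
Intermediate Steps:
X(z) = 4*z**2 (X(z) = (2*z)*(2*z) = 4*z**2)
X(23 - 1*28) - 747 = 4*(23 - 1*28)**2 - 747 = 4*(23 - 28)**2 - 747 = 4*(-5)**2 - 747 = 4*25 - 747 = 100 - 747 = -647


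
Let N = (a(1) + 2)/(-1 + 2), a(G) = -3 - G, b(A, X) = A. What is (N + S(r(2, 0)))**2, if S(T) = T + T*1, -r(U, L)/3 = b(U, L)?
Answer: 196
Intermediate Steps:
r(U, L) = -3*U
S(T) = 2*T (S(T) = T + T = 2*T)
N = -2 (N = ((-3 - 1*1) + 2)/(-1 + 2) = ((-3 - 1) + 2)/1 = (-4 + 2)*1 = -2*1 = -2)
(N + S(r(2, 0)))**2 = (-2 + 2*(-3*2))**2 = (-2 + 2*(-6))**2 = (-2 - 12)**2 = (-14)**2 = 196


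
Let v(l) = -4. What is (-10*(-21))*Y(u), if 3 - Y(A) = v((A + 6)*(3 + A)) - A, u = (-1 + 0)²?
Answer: 1680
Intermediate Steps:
u = 1 (u = (-1)² = 1)
Y(A) = 7 + A (Y(A) = 3 - (-4 - A) = 3 + (4 + A) = 7 + A)
(-10*(-21))*Y(u) = (-10*(-21))*(7 + 1) = 210*8 = 1680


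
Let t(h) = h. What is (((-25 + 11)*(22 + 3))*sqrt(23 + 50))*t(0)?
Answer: 0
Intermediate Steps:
(((-25 + 11)*(22 + 3))*sqrt(23 + 50))*t(0) = (((-25 + 11)*(22 + 3))*sqrt(23 + 50))*0 = ((-14*25)*sqrt(73))*0 = -350*sqrt(73)*0 = 0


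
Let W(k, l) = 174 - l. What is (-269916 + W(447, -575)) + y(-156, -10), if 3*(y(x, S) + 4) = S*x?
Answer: -268651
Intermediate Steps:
y(x, S) = -4 + S*x/3 (y(x, S) = -4 + (S*x)/3 = -4 + S*x/3)
(-269916 + W(447, -575)) + y(-156, -10) = (-269916 + (174 - 1*(-575))) + (-4 + (1/3)*(-10)*(-156)) = (-269916 + (174 + 575)) + (-4 + 520) = (-269916 + 749) + 516 = -269167 + 516 = -268651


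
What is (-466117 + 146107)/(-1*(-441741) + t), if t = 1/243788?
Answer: -78014597880/107691154909 ≈ -0.72443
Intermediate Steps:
t = 1/243788 ≈ 4.1019e-6
(-466117 + 146107)/(-1*(-441741) + t) = (-466117 + 146107)/(-1*(-441741) + 1/243788) = -320010/(441741 + 1/243788) = -320010/107691154909/243788 = -320010*243788/107691154909 = -78014597880/107691154909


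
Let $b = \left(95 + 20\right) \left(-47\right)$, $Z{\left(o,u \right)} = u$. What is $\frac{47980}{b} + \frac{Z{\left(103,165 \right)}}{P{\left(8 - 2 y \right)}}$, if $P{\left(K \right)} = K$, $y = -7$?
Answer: $- \frac{2977}{2162} \approx -1.377$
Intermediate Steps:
$b = -5405$ ($b = 115 \left(-47\right) = -5405$)
$\frac{47980}{b} + \frac{Z{\left(103,165 \right)}}{P{\left(8 - 2 y \right)}} = \frac{47980}{-5405} + \frac{165}{8 - -14} = 47980 \left(- \frac{1}{5405}\right) + \frac{165}{8 + 14} = - \frac{9596}{1081} + \frac{165}{22} = - \frac{9596}{1081} + 165 \cdot \frac{1}{22} = - \frac{9596}{1081} + \frac{15}{2} = - \frac{2977}{2162}$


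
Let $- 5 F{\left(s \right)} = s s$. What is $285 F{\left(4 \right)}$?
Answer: $-912$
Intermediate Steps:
$F{\left(s \right)} = - \frac{s^{2}}{5}$ ($F{\left(s \right)} = - \frac{s s}{5} = - \frac{s^{2}}{5}$)
$285 F{\left(4 \right)} = 285 \left(- \frac{4^{2}}{5}\right) = 285 \left(\left(- \frac{1}{5}\right) 16\right) = 285 \left(- \frac{16}{5}\right) = -912$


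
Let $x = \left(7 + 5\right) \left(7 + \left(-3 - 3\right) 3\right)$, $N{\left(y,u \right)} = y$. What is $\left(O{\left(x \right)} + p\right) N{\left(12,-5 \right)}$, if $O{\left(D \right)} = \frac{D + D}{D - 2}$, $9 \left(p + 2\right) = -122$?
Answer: $- \frac{32768}{201} \approx -163.02$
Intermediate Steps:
$p = - \frac{140}{9}$ ($p = -2 + \frac{1}{9} \left(-122\right) = -2 - \frac{122}{9} = - \frac{140}{9} \approx -15.556$)
$x = -132$ ($x = 12 \left(7 - 18\right) = 12 \left(-11\right) = -132$)
$O{\left(D \right)} = \frac{2 D}{-2 + D}$
$\left(O{\left(x \right)} + p\right) N{\left(12,-5 \right)} = \left(2 \left(-132\right) \frac{1}{-2 - 132} - \frac{140}{9}\right) 12 = \left(2 \left(-132\right) \frac{1}{-134} - \frac{140}{9}\right) 12 = \left(2 \left(-132\right) \left(- \frac{1}{134}\right) - \frac{140}{9}\right) 12 = \left(\frac{132}{67} - \frac{140}{9}\right) 12 = \left(- \frac{8192}{603}\right) 12 = - \frac{32768}{201}$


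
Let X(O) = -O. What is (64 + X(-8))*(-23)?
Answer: -1656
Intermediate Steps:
(64 + X(-8))*(-23) = (64 - 1*(-8))*(-23) = (64 + 8)*(-23) = 72*(-23) = -1656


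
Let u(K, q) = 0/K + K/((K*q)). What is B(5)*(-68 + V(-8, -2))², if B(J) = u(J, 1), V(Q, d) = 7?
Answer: 3721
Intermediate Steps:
u(K, q) = 1/q (u(K, q) = 0 + K*(1/(K*q)) = 0 + 1/q = 1/q)
B(J) = 1 (B(J) = 1/1 = 1)
B(5)*(-68 + V(-8, -2))² = 1*(-68 + 7)² = 1*(-61)² = 1*3721 = 3721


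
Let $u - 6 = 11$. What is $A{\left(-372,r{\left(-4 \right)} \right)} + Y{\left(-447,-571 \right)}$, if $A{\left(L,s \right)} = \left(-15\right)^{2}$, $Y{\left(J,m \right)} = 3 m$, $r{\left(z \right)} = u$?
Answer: $-1488$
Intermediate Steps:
$u = 17$ ($u = 6 + 11 = 17$)
$r{\left(z \right)} = 17$
$A{\left(L,s \right)} = 225$
$A{\left(-372,r{\left(-4 \right)} \right)} + Y{\left(-447,-571 \right)} = 225 + 3 \left(-571\right) = 225 - 1713 = -1488$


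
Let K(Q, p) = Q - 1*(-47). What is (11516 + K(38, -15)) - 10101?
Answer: 1500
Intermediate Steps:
K(Q, p) = 47 + Q (K(Q, p) = Q + 47 = 47 + Q)
(11516 + K(38, -15)) - 10101 = (11516 + (47 + 38)) - 10101 = (11516 + 85) - 10101 = 11601 - 10101 = 1500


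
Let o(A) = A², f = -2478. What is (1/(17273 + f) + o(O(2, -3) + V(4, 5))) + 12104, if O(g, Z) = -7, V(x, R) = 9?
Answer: 179137861/14795 ≈ 12108.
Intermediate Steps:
(1/(17273 + f) + o(O(2, -3) + V(4, 5))) + 12104 = (1/(17273 - 2478) + (-7 + 9)²) + 12104 = (1/14795 + 2²) + 12104 = (1/14795 + 4) + 12104 = 59181/14795 + 12104 = 179137861/14795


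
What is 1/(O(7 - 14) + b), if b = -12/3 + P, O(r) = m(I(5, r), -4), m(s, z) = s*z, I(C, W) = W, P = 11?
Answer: 1/35 ≈ 0.028571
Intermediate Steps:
O(r) = -4*r (O(r) = r*(-4) = -4*r)
b = 7 (b = -12/3 + 11 = -12*1/3 + 11 = -4 + 11 = 7)
1/(O(7 - 14) + b) = 1/(-4*(7 - 14) + 7) = 1/(-4*(-7) + 7) = 1/(28 + 7) = 1/35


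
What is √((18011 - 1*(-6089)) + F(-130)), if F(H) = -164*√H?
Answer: 2*√(6025 - 41*I*√130) ≈ 155.36 - 6.018*I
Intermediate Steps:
√((18011 - 1*(-6089)) + F(-130)) = √((18011 - 1*(-6089)) - 164*I*√130) = √((18011 + 6089) - 164*I*√130) = √(24100 - 164*I*√130)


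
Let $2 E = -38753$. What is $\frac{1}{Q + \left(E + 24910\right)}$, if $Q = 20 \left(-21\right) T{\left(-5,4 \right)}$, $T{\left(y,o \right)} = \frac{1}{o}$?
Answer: $\frac{2}{10857} \approx 0.00018421$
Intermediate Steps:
$E = - \frac{38753}{2}$ ($E = \frac{1}{2} \left(-38753\right) = - \frac{38753}{2} \approx -19377.0$)
$Q = -105$ ($Q = \frac{20 \left(-21\right)}{4} = \left(-420\right) \frac{1}{4} = -105$)
$\frac{1}{Q + \left(E + 24910\right)} = \frac{1}{-105 + \left(- \frac{38753}{2} + 24910\right)} = \frac{1}{-105 + \frac{11067}{2}} = \frac{1}{\frac{10857}{2}} = \frac{2}{10857}$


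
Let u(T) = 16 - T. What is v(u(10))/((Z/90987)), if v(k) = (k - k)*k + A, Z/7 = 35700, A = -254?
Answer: -3851783/41650 ≈ -92.480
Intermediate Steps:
Z = 249900 (Z = 7*35700 = 249900)
v(k) = -254 (v(k) = (k - k)*k - 254 = 0*k - 254 = 0 - 254 = -254)
v(u(10))/((Z/90987)) = -254/(249900/90987) = -254/(249900*(1/90987)) = -254/83300/30329 = -254*30329/83300 = -3851783/41650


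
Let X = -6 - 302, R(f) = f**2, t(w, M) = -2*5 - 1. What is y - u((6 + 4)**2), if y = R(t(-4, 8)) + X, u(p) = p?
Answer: -287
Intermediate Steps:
t(w, M) = -11 (t(w, M) = -10 - 1 = -11)
X = -308
y = -187 (y = (-11)**2 - 308 = 121 - 308 = -187)
y - u((6 + 4)**2) = -187 - (6 + 4)**2 = -187 - 1*10**2 = -187 - 1*100 = -187 - 100 = -287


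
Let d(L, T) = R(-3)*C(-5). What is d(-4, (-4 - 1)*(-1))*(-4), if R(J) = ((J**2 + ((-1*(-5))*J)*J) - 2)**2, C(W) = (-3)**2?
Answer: -97344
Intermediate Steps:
C(W) = 9
R(J) = (-2 + 6*J**2)**2 (R(J) = ((J**2 + (5*J)*J) - 2)**2 = ((J**2 + 5*J**2) - 2)**2 = (6*J**2 - 2)**2 = (-2 + 6*J**2)**2)
d(L, T) = 24336 (d(L, T) = (4*(-1 + 3*(-3)**2)**2)*9 = (4*(-1 + 3*9)**2)*9 = (4*(-1 + 27)**2)*9 = (4*26**2)*9 = (4*676)*9 = 2704*9 = 24336)
d(-4, (-4 - 1)*(-1))*(-4) = 24336*(-4) = -97344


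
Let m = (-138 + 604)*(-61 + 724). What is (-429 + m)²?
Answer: 95190143841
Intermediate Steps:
m = 308958 (m = 466*663 = 308958)
(-429 + m)² = (-429 + 308958)² = 308529² = 95190143841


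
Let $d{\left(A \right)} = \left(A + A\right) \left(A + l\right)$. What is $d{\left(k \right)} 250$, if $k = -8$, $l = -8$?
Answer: $64000$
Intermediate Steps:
$d{\left(A \right)} = 2 A \left(-8 + A\right)$ ($d{\left(A \right)} = \left(A + A\right) \left(A - 8\right) = 2 A \left(-8 + A\right)$)
$d{\left(k \right)} 250 = 2 \left(-8\right) \left(-8 - 8\right) 250 = 2 \left(-8\right) \left(-16\right) 250 = 256 \cdot 250 = 64000$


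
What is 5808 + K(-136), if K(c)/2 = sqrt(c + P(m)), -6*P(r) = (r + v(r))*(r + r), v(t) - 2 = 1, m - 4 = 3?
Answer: 5808 + 2*I*sqrt(1434)/3 ≈ 5808.0 + 25.245*I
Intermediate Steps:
m = 7 (m = 4 + 3 = 7)
v(t) = 3 (v(t) = 2 + 1 = 3)
P(r) = -r*(3 + r)/3 (P(r) = -(r + 3)*(r + r)/6 = -(3 + r)*2*r/6 = -r*(3 + r)/3)
K(c) = 2*sqrt(-70/3 + c) (K(c) = 2*sqrt(c - 1/3*7*(3 + 7)) = 2*sqrt(c - 1/3*7*10) = 2*sqrt(c - 70/3) = 2*sqrt(-70/3 + c))
5808 + K(-136) = 5808 + 2*sqrt(-210 + 9*(-136))/3 = 5808 + 2*sqrt(-210 - 1224)/3 = 5808 + 2*sqrt(-1434)/3 = 5808 + 2*(I*sqrt(1434))/3 = 5808 + 2*I*sqrt(1434)/3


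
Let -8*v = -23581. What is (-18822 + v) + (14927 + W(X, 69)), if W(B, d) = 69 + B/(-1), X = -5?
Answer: -6987/8 ≈ -873.38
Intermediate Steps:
v = 23581/8 (v = -1/8*(-23581) = 23581/8 ≈ 2947.6)
W(B, d) = 69 - B (W(B, d) = 69 + B*(-1) = 69 - B)
(-18822 + v) + (14927 + W(X, 69)) = (-18822 + 23581/8) + (14927 + (69 - 1*(-5))) = -126995/8 + (14927 + (69 + 5)) = -126995/8 + (14927 + 74) = -126995/8 + 15001 = -6987/8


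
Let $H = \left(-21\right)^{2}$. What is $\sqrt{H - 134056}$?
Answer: $i \sqrt{133615} \approx 365.53 i$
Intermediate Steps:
$H = 441$
$\sqrt{H - 134056} = \sqrt{441 - 134056} = \sqrt{-133615} = i \sqrt{133615}$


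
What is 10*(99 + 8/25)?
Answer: 4966/5 ≈ 993.20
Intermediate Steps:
10*(99 + 8/25) = 10*(2483/25) = 4966/5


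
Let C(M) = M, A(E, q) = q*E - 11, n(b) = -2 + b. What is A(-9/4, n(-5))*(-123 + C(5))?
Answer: -1121/2 ≈ -560.50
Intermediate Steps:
A(E, q) = -11 + E*q (A(E, q) = E*q - 11 = -11 + E*q)
A(-9/4, n(-5))*(-123 + C(5)) = (-11 + (-9/4)*(-2 - 5))*(-123 + 5) = (-11 - 9*1/4*(-7))*(-118) = (-11 - 9/4*(-7))*(-118) = (-11 + 63/4)*(-118) = (19/4)*(-118) = -1121/2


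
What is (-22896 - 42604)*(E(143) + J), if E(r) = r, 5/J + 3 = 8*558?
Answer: -41784284000/4461 ≈ -9.3666e+6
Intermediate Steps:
J = 5/4461 (J = 5/(-3 + 8*558) = 5/(-3 + 4464) = 5/4461 ≈ 0.0011208)
(-22896 - 42604)*(E(143) + J) = (-22896 - 42604)*(143 + 5/4461) = -65500*637928/4461 = -41784284000/4461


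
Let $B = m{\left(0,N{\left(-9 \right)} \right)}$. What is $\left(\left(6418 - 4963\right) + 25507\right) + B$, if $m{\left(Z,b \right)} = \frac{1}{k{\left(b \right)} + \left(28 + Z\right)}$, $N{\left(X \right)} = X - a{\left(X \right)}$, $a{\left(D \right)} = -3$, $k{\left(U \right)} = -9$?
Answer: $\frac{512279}{19} \approx 26962.0$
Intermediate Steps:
$N{\left(X \right)} = 3 + X$ ($N{\left(X \right)} = X - -3 = X + 3 = 3 + X$)
$m{\left(Z,b \right)} = \frac{1}{19 + Z}$ ($m{\left(Z,b \right)} = \frac{1}{-9 + \left(28 + Z\right)} = \frac{1}{19 + Z}$)
$B = \frac{1}{19}$ ($B = \frac{1}{19 + 0} = \frac{1}{19} \approx 0.052632$)
$\left(\left(6418 - 4963\right) + 25507\right) + B = \left(\left(6418 - 4963\right) + 25507\right) + \frac{1}{19} = \left(1455 + 25507\right) + \frac{1}{19} = 26962 + \frac{1}{19} = \frac{512279}{19}$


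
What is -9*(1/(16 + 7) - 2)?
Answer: 405/23 ≈ 17.609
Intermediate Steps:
-9*(1/(16 + 7) - 2) = -9*(1/23 - 2) = -9*(-45/23) = 405/23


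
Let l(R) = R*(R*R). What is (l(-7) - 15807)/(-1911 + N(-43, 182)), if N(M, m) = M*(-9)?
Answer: 8075/762 ≈ 10.597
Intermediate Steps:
N(M, m) = -9*M
l(R) = R**3 (l(R) = R*R**2 = R**3)
(l(-7) - 15807)/(-1911 + N(-43, 182)) = ((-7)**3 - 15807)/(-1911 - 9*(-43)) = (-343 - 15807)/(-1911 + 387) = -16150/(-1524) = -16150*(-1/1524) = 8075/762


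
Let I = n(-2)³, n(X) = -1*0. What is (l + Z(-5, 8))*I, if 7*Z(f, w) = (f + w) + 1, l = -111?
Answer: 0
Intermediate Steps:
n(X) = 0
Z(f, w) = ⅐ + f/7 + w/7 (Z(f, w) = ((f + w) + 1)/7 = (1 + f + w)/7 = ⅐ + f/7 + w/7)
I = 0 (I = 0³ = 0)
(l + Z(-5, 8))*I = (-111 + (⅐ + (⅐)*(-5) + (⅐)*8))*0 = (-111 + (⅐ - 5/7 + 8/7))*0 = (-111 + 4/7)*0 = -773/7*0 = 0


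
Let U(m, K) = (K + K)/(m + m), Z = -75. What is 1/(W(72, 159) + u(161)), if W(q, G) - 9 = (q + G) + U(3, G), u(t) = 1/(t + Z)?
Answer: 86/25199 ≈ 0.0034128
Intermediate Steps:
U(m, K) = K/m (U(m, K) = (2*K)/((2*m)) = (2*K)*(1/(2*m)) = K/m)
u(t) = 1/(-75 + t) (u(t) = 1/(t - 75) = 1/(-75 + t))
W(q, G) = 9 + q + 4*G/3 (W(q, G) = 9 + ((q + G) + G/3) = 9 + ((G + q) + G*(1/3)) = 9 + ((G + q) + G/3) = 9 + (q + 4*G/3) = 9 + q + 4*G/3)
1/(W(72, 159) + u(161)) = 1/((9 + 72 + (4/3)*159) + 1/(-75 + 161)) = 1/((9 + 72 + 212) + 1/86) = 1/(293 + 1/86) = 1/(25199/86) = 86/25199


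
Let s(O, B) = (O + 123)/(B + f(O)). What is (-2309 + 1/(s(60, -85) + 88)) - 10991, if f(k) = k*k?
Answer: -4116386385/309503 ≈ -13300.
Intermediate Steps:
f(k) = k²
s(O, B) = (123 + O)/(B + O²) (s(O, B) = (O + 123)/(B + O²) = (123 + O)/(B + O²))
(-2309 + 1/(s(60, -85) + 88)) - 10991 = (-2309 + 1/((123 + 60)/(-85 + 60²) + 88)) - 10991 = (-2309 + 1/(183/(-85 + 3600) + 88)) - 10991 = (-2309 + 1/(183/3515 + 88)) - 10991 = (-2309 + 1/(309503/3515)) - 10991 = (-2309 + 3515/309503) - 10991 = -714638912/309503 - 10991 = -4116386385/309503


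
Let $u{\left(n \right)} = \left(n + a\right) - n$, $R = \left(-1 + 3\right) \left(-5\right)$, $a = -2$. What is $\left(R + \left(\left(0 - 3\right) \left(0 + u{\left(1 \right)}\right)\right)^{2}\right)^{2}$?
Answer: $676$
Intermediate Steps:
$R = -10$ ($R = 2 \left(-5\right) = -10$)
$u{\left(n \right)} = -2$ ($u{\left(n \right)} = \left(n - 2\right) - n = \left(-2 + n\right) - n = -2$)
$\left(R + \left(\left(0 - 3\right) \left(0 + u{\left(1 \right)}\right)\right)^{2}\right)^{2} = \left(-10 + \left(\left(0 - 3\right) \left(0 - 2\right)\right)^{2}\right)^{2} = \left(-10 + \left(\left(-3\right) \left(-2\right)\right)^{2}\right)^{2} = \left(-10 + 6^{2}\right)^{2} = \left(-10 + 36\right)^{2} = 26^{2} = 676$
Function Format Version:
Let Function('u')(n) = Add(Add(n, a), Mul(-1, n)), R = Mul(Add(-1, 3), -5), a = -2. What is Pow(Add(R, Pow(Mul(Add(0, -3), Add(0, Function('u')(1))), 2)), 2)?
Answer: 676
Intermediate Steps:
R = -10 (R = Mul(2, -5) = -10)
Function('u')(n) = -2 (Function('u')(n) = Add(Add(n, -2), Mul(-1, n)) = Add(Add(-2, n), Mul(-1, n)) = -2)
Pow(Add(R, Pow(Mul(Add(0, -3), Add(0, Function('u')(1))), 2)), 2) = Pow(Add(-10, Pow(Mul(Add(0, -3), Add(0, -2)), 2)), 2) = Pow(Add(-10, Pow(Mul(-3, -2), 2)), 2) = Pow(Add(-10, Pow(6, 2)), 2) = Pow(Add(-10, 36), 2) = Pow(26, 2) = 676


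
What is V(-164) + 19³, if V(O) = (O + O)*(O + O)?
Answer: 114443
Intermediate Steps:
V(O) = 4*O² (V(O) = (2*O)*(2*O) = 4*O²)
V(-164) + 19³ = 4*(-164)² + 19³ = 4*26896 + 6859 = 107584 + 6859 = 114443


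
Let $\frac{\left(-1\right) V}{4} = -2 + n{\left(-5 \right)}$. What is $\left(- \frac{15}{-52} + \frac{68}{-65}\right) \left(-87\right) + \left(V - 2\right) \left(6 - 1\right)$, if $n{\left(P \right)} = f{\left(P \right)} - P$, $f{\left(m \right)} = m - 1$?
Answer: $\frac{30139}{260} \approx 115.92$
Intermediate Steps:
$f{\left(m \right)} = -1 + m$ ($f{\left(m \right)} = m - 1 = -1 + m$)
$n{\left(P \right)} = -1$ ($n{\left(P \right)} = \left(-1 + P\right) - P = -1$)
$V = 12$ ($V = - 4 \left(-2 - 1\right) = \left(-4\right) \left(-3\right) = 12$)
$\left(- \frac{15}{-52} + \frac{68}{-65}\right) \left(-87\right) + \left(V - 2\right) \left(6 - 1\right) = \left(- \frac{15}{-52} + \frac{68}{-65}\right) \left(-87\right) + \left(12 - 2\right) \left(6 - 1\right) = \left(\left(-15\right) \left(- \frac{1}{52}\right) + 68 \left(- \frac{1}{65}\right)\right) \left(-87\right) + 10 \left(6 - 1\right) = \left(\frac{15}{52} - \frac{68}{65}\right) \left(-87\right) + 10 \cdot 5 = \left(- \frac{197}{260}\right) \left(-87\right) + 50 = \frac{17139}{260} + 50 = \frac{30139}{260}$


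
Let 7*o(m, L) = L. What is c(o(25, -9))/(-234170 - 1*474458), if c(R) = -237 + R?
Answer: 417/1240099 ≈ 0.00033626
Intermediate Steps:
o(m, L) = L/7
c(o(25, -9))/(-234170 - 1*474458) = (-237 + (1/7)*(-9))/(-234170 - 1*474458) = (-237 - 9/7)/(-234170 - 474458) = -1668/7/(-708628) = -1668/7*(-1/708628) = 417/1240099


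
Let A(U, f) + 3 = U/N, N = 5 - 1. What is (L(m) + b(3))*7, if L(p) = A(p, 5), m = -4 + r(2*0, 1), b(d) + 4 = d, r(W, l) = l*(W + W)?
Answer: -35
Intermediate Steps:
N = 4
r(W, l) = 2*W*l (r(W, l) = l*(2*W) = 2*W*l)
b(d) = -4 + d
m = -4 (m = -4 + 2*(2*0)*1 = -4 + 2*0*1 = -4 + 0 = -4)
A(U, f) = -3 + U/4
L(p) = -3 + p/4
(L(m) + b(3))*7 = ((-3 + (1/4)*(-4)) + (-4 + 3))*7 = ((-3 - 1) - 1)*7 = (-4 - 1)*7 = -5*7 = -35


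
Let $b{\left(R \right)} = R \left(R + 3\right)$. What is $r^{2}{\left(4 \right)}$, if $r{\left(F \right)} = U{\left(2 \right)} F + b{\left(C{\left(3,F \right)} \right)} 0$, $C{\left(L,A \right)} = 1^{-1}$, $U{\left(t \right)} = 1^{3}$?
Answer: $16$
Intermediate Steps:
$U{\left(t \right)} = 1$
$C{\left(L,A \right)} = 1$
$b{\left(R \right)} = R \left(3 + R\right)$
$r{\left(F \right)} = F$ ($r{\left(F \right)} = 1 F + 1 \left(3 + 1\right) 0 = F + 1 \cdot 4 \cdot 0 = F + 4 \cdot 0 = F + 0 = F$)
$r^{2}{\left(4 \right)} = 4^{2} = 16$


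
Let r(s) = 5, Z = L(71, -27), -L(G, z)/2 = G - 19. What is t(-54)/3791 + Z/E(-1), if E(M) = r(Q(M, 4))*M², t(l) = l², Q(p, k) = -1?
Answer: -379684/18955 ≈ -20.031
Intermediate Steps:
L(G, z) = 38 - 2*G (L(G, z) = -2*(G - 19) = -2*(-19 + G) = 38 - 2*G)
Z = -104 (Z = 38 - 2*71 = 38 - 142 = -104)
E(M) = 5*M²
t(-54)/3791 + Z/E(-1) = (-54)²/3791 - 104/(5*(-1)²) = 2916*(1/3791) - 104/(5*1) = 2916/3791 - 104/5 = -379684/18955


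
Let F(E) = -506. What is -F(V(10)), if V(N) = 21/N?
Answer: 506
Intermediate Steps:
-F(V(10)) = -1*(-506) = 506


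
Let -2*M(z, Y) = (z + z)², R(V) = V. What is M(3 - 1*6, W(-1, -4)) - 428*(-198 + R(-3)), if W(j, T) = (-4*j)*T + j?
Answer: 86010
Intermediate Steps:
W(j, T) = j - 4*T*j (W(j, T) = -4*T*j + j = j - 4*T*j)
M(z, Y) = -2*z² (M(z, Y) = -(z + z)²/2 = -4*z²/2 = -2*z²)
M(3 - 1*6, W(-1, -4)) - 428*(-198 + R(-3)) = -2*(3 - 1*6)² - 428*(-198 - 3) = -2*(3 - 6)² - 428*(-201) = -2*(-3)² + 86028 = -2*9 + 86028 = -18 + 86028 = 86010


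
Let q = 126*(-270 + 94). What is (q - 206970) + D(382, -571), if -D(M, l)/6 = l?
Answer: -225720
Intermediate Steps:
D(M, l) = -6*l
q = -22176 (q = 126*(-176) = -22176)
(q - 206970) + D(382, -571) = (-22176 - 206970) - 6*(-571) = -229146 + 3426 = -225720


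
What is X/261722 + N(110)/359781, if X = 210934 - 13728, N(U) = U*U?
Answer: 37058904043/47081301441 ≈ 0.78713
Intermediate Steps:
N(U) = U²
X = 197206
X/261722 + N(110)/359781 = 197206/261722 + 110²/359781 = 197206*(1/261722) + 12100*(1/359781) = 98603/130861 + 12100/359781 = 37058904043/47081301441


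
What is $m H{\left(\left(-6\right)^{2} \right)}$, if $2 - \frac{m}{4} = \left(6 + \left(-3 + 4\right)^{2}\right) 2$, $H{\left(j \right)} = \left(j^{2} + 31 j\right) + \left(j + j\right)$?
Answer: $-119232$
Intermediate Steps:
$H{\left(j \right)} = j^{2} + 33 j$ ($H{\left(j \right)} = \left(j^{2} + 31 j\right) + 2 j = j^{2} + 33 j$)
$m = -48$ ($m = 8 - 4 \left(6 + \left(-3 + 4\right)^{2}\right) 2 = 8 - 4 \left(6 + 1^{2}\right) 2 = 8 - 4 \left(6 + 1\right) 2 = 8 - 4 \cdot 7 \cdot 2 = 8 - 56 = -48$)
$m H{\left(\left(-6\right)^{2} \right)} = - 48 \left(-6\right)^{2} \left(33 + \left(-6\right)^{2}\right) = - 48 \cdot 36 \left(33 + 36\right) = - 48 \cdot 36 \cdot 69 = \left(-48\right) 2484 = -119232$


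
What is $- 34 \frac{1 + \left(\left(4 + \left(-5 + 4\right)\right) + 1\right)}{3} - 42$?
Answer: $- \frac{296}{3} \approx -98.667$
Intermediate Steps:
$- 34 \frac{1 + \left(\left(4 + \left(-5 + 4\right)\right) + 1\right)}{3} - 42 = - 34 \left(1 + \left(\left(4 - 1\right) + 1\right)\right) \frac{1}{3} - 42 = - 34 \left(1 + \left(3 + 1\right)\right) \frac{1}{3} - 42 = - 34 \left(1 + 4\right) \frac{1}{3} - 42 = - 34 \cdot 5 \cdot \frac{1}{3} - 42 = \left(-34\right) \frac{5}{3} - 42 = - \frac{170}{3} - 42 = - \frac{296}{3}$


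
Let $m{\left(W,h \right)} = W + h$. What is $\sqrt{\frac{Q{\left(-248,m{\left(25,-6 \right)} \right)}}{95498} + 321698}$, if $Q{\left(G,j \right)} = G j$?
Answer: $\frac{\sqrt{733460711791054}}{47749} \approx 567.18$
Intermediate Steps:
$\sqrt{\frac{Q{\left(-248,m{\left(25,-6 \right)} \right)}}{95498} + 321698} = \sqrt{\frac{\left(-248\right) \left(25 - 6\right)}{95498} + 321698} = \sqrt{\left(-248\right) 19 \cdot \frac{1}{95498} + 321698} = \sqrt{\left(-4712\right) \frac{1}{95498} + 321698} = \sqrt{- \frac{2356}{47749} + 321698} = \sqrt{\frac{15360755446}{47749}} = \frac{\sqrt{733460711791054}}{47749}$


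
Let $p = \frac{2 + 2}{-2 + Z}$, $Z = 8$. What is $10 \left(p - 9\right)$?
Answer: $- \frac{250}{3} \approx -83.333$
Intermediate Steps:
$p = \frac{2}{3}$ ($p = \frac{2 + 2}{-2 + 8} = \frac{4}{6} = 4 \cdot \frac{1}{6} = \frac{2}{3} \approx 0.66667$)
$10 \left(p - 9\right) = 10 \left(\frac{2}{3} - 9\right) = 10 \left(- \frac{25}{3}\right) = - \frac{250}{3}$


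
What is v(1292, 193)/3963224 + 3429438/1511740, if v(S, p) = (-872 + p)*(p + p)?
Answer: 1649426625569/748920531220 ≈ 2.2024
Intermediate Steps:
v(S, p) = 2*p*(-872 + p) (v(S, p) = (-872 + p)*(2*p) = 2*p*(-872 + p))
v(1292, 193)/3963224 + 3429438/1511740 = (2*193*(-872 + 193))/3963224 + 3429438/1511740 = (2*193*(-679))*(1/3963224) + 3429438*(1/1511740) = -262094*1/3963224 + 1714719/755870 = -131047/1981612 + 1714719/755870 = 1649426625569/748920531220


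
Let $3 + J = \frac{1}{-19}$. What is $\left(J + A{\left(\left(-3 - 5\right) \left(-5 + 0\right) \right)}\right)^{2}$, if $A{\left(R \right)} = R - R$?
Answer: $\frac{3364}{361} \approx 9.3186$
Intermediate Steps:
$J = - \frac{58}{19}$ ($J = -3 + \frac{1}{-19} = -3 - \frac{1}{19} = - \frac{58}{19} \approx -3.0526$)
$A{\left(R \right)} = 0$
$\left(J + A{\left(\left(-3 - 5\right) \left(-5 + 0\right) \right)}\right)^{2} = \left(- \frac{58}{19} + 0\right)^{2} = \left(- \frac{58}{19}\right)^{2} = \frac{3364}{361}$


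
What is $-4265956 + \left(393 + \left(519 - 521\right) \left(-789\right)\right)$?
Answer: $-4263985$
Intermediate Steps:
$-4265956 + \left(393 + \left(519 - 521\right) \left(-789\right)\right) = -4265956 + \left(393 - -1578\right) = -4265956 + \left(393 + 1578\right) = -4265956 + 1971 = -4263985$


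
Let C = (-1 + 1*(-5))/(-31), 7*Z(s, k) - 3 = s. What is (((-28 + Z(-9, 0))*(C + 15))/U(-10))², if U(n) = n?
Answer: 2263000041/1177225 ≈ 1922.3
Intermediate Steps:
Z(s, k) = 3/7 + s/7
C = 6/31 (C = (-1 - 5)*(-1/31) = -6*(-1/31) = 6/31 ≈ 0.19355)
(((-28 + Z(-9, 0))*(C + 15))/U(-10))² = (((-28 + (3/7 + (⅐)*(-9)))*(6/31 + 15))/(-10))² = (((-28 + (3/7 - 9/7))*(471/31))*(-⅒))² = (((-28 - 6/7)*(471/31))*(-⅒))² = (-202/7*471/31*(-⅒))² = (-95142/217*(-⅒))² = (47571/1085)² = 2263000041/1177225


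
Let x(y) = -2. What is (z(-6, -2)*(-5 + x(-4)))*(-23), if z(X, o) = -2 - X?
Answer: 644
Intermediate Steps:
(z(-6, -2)*(-5 + x(-4)))*(-23) = ((-2 - 1*(-6))*(-5 - 2))*(-23) = ((-2 + 6)*(-7))*(-23) = (4*(-7))*(-23) = -28*(-23) = 644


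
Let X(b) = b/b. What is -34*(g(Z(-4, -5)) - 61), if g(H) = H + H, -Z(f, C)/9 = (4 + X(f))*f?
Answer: -10166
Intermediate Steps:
X(b) = 1
Z(f, C) = -45*f (Z(f, C) = -9*(4 + 1)*f = -45*f)
g(H) = 2*H
-34*(g(Z(-4, -5)) - 61) = -34*(2*(-45*(-4)) - 61) = -34*(2*180 - 61) = -34*(360 - 61) = -34*299 = -10166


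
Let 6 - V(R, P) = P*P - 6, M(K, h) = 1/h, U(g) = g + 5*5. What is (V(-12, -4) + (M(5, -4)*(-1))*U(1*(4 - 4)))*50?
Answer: 225/2 ≈ 112.50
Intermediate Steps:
U(g) = 25 + g (U(g) = g + 25 = 25 + g)
V(R, P) = 12 - P² (V(R, P) = 6 - (P*P - 6) = 6 - (P² - 6) = 6 - (-6 + P²) = 6 + (6 - P²) = 12 - P²)
(V(-12, -4) + (M(5, -4)*(-1))*U(1*(4 - 4)))*50 = ((12 - 1*(-4)²) + (-1/(-4))*(25 + 1*(4 - 4)))*50 = ((12 - 1*16) + (-¼*(-1))*(25 + 1*0))*50 = ((12 - 16) + (25 + 0)/4)*50 = (-4 + (¼)*25)*50 = (-4 + 25/4)*50 = (9/4)*50 = 225/2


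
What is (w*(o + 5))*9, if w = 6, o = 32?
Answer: 1998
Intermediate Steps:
(w*(o + 5))*9 = (6*(32 + 5))*9 = (6*37)*9 = 222*9 = 1998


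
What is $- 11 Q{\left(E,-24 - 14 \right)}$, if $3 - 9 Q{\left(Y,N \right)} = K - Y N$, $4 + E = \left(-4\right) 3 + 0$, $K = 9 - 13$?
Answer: $- \frac{2255}{3} \approx -751.67$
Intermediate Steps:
$K = -4$ ($K = 9 - 13 = -4$)
$E = -16$ ($E = -4 + \left(\left(-4\right) 3 + 0\right) = -4 + \left(-12 + 0\right) = -4 - 12 = -16$)
$Q{\left(Y,N \right)} = \frac{7}{9} + \frac{N Y}{9}$ ($Q{\left(Y,N \right)} = \frac{1}{3} - \frac{-4 - Y N}{9} = \frac{1}{3} - \frac{-4 - N Y}{9} = \frac{1}{3} + \left(\frac{4}{9} + \frac{N Y}{9}\right) = \frac{7}{9} + \frac{N Y}{9}$)
$- 11 Q{\left(E,-24 - 14 \right)} = - 11 \left(\frac{7}{9} + \frac{1}{9} \left(-24 - 14\right) \left(-16\right)\right) = - 11 \left(\frac{7}{9} + \frac{1}{9} \left(-38\right) \left(-16\right)\right) = - 11 \left(\frac{7}{9} + \frac{608}{9}\right) = \left(-11\right) \frac{205}{3} = - \frac{2255}{3}$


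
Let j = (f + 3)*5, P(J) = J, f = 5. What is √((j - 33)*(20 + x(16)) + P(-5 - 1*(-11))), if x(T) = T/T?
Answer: 3*√17 ≈ 12.369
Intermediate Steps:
j = 40 (j = (5 + 3)*5 = 8*5 = 40)
x(T) = 1
√((j - 33)*(20 + x(16)) + P(-5 - 1*(-11))) = √((40 - 33)*(20 + 1) + (-5 - 1*(-11))) = √(7*21 + (-5 + 11)) = √(147 + 6) = √153 = 3*√17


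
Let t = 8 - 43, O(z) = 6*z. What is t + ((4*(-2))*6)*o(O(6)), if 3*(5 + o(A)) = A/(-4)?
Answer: 349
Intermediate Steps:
o(A) = -5 - A/12 (o(A) = -5 + (A/(-4))/3 = -5 + (A*(-¼))/3 = -5 + (-A/4)/3 = -5 - A/12)
t = -35
t + ((4*(-2))*6)*o(O(6)) = -35 + ((4*(-2))*6)*(-5 - 6/2) = -35 + (-8*6)*(-5 - 1/12*36) = -35 - 48*(-5 - 3) = -35 - 48*(-8) = -35 + 384 = 349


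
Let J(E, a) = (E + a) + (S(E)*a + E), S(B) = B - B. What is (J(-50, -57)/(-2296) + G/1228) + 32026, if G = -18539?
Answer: 22563637485/704872 ≈ 32011.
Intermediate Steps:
S(B) = 0
J(E, a) = a + 2*E (J(E, a) = (E + a) + (0*a + E) = (E + a) + (0 + E) = (E + a) + E = a + 2*E)
(J(-50, -57)/(-2296) + G/1228) + 32026 = ((-57 + 2*(-50))/(-2296) - 18539/1228) + 32026 = ((-57 - 100)*(-1/2296) - 18539*1/1228) + 32026 = (-157*(-1/2296) - 18539/1228) + 32026 = (157/2296 - 18539/1228) + 32026 = -10593187/704872 + 32026 = 22563637485/704872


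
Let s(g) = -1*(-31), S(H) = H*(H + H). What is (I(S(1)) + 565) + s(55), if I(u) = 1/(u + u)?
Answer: 2385/4 ≈ 596.25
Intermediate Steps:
S(H) = 2*H² (S(H) = H*(2*H) = 2*H²)
I(u) = 1/(2*u)
s(g) = 31
(I(S(1)) + 565) + s(55) = (1/(2*((2*1²))) + 565) + 31 = (1/(2*((2*1))) + 565) + 31 = ((½)/2 + 565) + 31 = ((½)*(½) + 565) + 31 = (¼ + 565) + 31 = 2261/4 + 31 = 2385/4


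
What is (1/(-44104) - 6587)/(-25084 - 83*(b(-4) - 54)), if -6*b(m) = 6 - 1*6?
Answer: 290513049/908630608 ≈ 0.31973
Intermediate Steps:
b(m) = 0 (b(m) = -(6 - 1*6)/6 = -(6 - 6)/6 = -1/6*0 = 0)
(1/(-44104) - 6587)/(-25084 - 83*(b(-4) - 54)) = (1/(-44104) - 6587)/(-25084 - 83*(0 - 54)) = (-1/44104 - 6587)/(-25084 - 83*(-54)) = -290513049/(44104*(-25084 + 4482)) = -290513049/44104/(-20602) = -290513049/44104*(-1/20602) = 290513049/908630608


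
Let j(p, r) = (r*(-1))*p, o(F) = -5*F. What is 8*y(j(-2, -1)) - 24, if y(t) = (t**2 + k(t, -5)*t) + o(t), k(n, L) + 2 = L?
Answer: 200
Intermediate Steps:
k(n, L) = -2 + L
j(p, r) = -p*r (j(p, r) = (-r)*p = -p*r)
y(t) = t**2 - 12*t (y(t) = (t**2 + (-2 - 5)*t) - 5*t = (t**2 - 7*t) - 5*t = t**2 - 12*t)
8*y(j(-2, -1)) - 24 = 8*((-1*(-2)*(-1))*(-12 - 1*(-2)*(-1))) - 24 = 8*(-2*(-12 - 2)) - 24 = 8*(-2*(-14)) - 24 = 8*28 - 24 = 224 - 24 = 200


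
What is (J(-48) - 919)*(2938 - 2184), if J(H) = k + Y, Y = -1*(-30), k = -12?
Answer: -679354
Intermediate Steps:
Y = 30
J(H) = 18 (J(H) = -12 + 30 = 18)
(J(-48) - 919)*(2938 - 2184) = (18 - 919)*(2938 - 2184) = -901*754 = -679354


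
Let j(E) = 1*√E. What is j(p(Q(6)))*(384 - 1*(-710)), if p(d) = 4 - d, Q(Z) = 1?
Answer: 1094*√3 ≈ 1894.9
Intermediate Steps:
j(E) = √E
j(p(Q(6)))*(384 - 1*(-710)) = √(4 - 1*1)*(384 - 1*(-710)) = √(4 - 1)*(384 + 710) = √3*1094 = 1094*√3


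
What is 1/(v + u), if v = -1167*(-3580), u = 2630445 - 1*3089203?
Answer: 1/3719102 ≈ 2.6888e-7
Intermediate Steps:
u = -458758 (u = 2630445 - 3089203 = -458758)
v = 4177860
1/(v + u) = 1/(4177860 - 458758) = 1/3719102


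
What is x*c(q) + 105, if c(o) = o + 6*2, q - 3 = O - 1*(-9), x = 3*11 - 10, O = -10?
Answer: 427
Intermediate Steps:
x = 23 (x = 33 - 10 = 23)
q = 2 (q = 3 + (-10 - 1*(-9)) = 3 + (-10 + 9) = 3 - 1 = 2)
c(o) = 12 + o (c(o) = o + 12 = 12 + o)
x*c(q) + 105 = 23*(12 + 2) + 105 = 23*14 + 105 = 322 + 105 = 427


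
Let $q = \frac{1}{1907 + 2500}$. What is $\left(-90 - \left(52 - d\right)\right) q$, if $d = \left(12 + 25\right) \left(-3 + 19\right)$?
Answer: $\frac{150}{1469} \approx 0.10211$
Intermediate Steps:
$d = 592$ ($d = 37 \cdot 16 = 592$)
$q = \frac{1}{4407} \approx 0.00022691$
$\left(-90 - \left(52 - d\right)\right) q = \left(-90 - \left(52 - 592\right)\right) \frac{1}{4407} = \left(-90 - -540\right) \frac{1}{4407} = \left(-90 + 540\right) \frac{1}{4407} = 450 \cdot \frac{1}{4407} = \frac{150}{1469}$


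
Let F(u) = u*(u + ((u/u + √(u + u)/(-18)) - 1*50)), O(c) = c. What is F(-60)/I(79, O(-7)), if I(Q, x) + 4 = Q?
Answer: 436/5 + 4*I*√30/45 ≈ 87.2 + 0.48686*I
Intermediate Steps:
I(Q, x) = -4 + Q
F(u) = u*(-49 + u - √2*√u/18) (F(u) = u*(u + ((1 + √(2*u)*(-1/18)) - 50)) = u*(u + ((1 + (√2*√u)*(-1/18)) - 50)) = u*(u + ((1 - √2*√u/18) - 50)) = u*(u + (-49 - √2*√u/18)) = u*(-49 + u - √2*√u/18))
F(-60)/I(79, O(-7)) = ((-60)² - 49*(-60) - √2*(-60)^(3/2)/18)/(-4 + 79) = (3600 + 2940 - √2*(-120*I*√15)/18)/75 = (3600 + 2940 + 20*I*√30/3)*(1/75) = (6540 + 20*I*√30/3)*(1/75) = 436/5 + 4*I*√30/45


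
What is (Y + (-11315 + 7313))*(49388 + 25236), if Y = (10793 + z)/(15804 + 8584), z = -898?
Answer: -1820655475936/6097 ≈ -2.9861e+8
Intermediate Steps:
Y = 9895/24388 (Y = (10793 - 898)/(15804 + 8584) = 9895/24388 ≈ 0.40573)
(Y + (-11315 + 7313))*(49388 + 25236) = (9895/24388 + (-11315 + 7313))*(49388 + 25236) = (9895/24388 - 4002)*74624 = -97590881/24388*74624 = -1820655475936/6097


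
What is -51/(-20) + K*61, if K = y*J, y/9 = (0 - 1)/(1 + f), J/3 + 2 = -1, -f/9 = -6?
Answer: 4065/44 ≈ 92.386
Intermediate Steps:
f = 54 (f = -9*(-6) = 54)
J = -9 (J = -6 + 3*(-1) = -6 - 3 = -9)
y = -9/55 (y = 9*((0 - 1)/(1 + 54)) = 9*(-1/55) = -9/55 ≈ -0.16364)
K = 81/55 (K = -9/55*(-9) = 81/55 ≈ 1.4727)
-51/(-20) + K*61 = -51/(-20) + (81/55)*61 = -51*(-1/20) + 4941/55 = 51/20 + 4941/55 = 4065/44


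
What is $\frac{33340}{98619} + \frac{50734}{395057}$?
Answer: $\frac{18174536726}{38960126283} \approx 0.46649$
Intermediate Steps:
$\frac{33340}{98619} + \frac{50734}{395057} = \frac{18174536726}{38960126283}$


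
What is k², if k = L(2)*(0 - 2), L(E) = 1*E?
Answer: 16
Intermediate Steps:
L(E) = E
k = -4 (k = 2*(0 - 2) = 2*(-2) = -4)
k² = (-4)² = 16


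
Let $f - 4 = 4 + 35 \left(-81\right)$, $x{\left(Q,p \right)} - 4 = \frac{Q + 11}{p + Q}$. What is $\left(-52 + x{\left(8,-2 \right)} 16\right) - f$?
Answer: $\frac{8669}{3} \approx 2889.7$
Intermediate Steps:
$x{\left(Q,p \right)} = 4 + \frac{11 + Q}{Q + p}$ ($x{\left(Q,p \right)} = 4 + \frac{Q + 11}{p + Q} = 4 + \frac{11 + Q}{Q + p}$)
$f = -2827$ ($f = 4 + \left(4 + 35 \left(-81\right)\right) = 4 + \left(4 - 2835\right) = 4 - 2831 = -2827$)
$\left(-52 + x{\left(8,-2 \right)} 16\right) - f = \left(-52 + \frac{11 + 4 \left(-2\right) + 5 \cdot 8}{8 - 2} \cdot 16\right) - -2827 = \left(-52 + \frac{11 - 8 + 40}{6} \cdot 16\right) + 2827 = \left(-52 + \frac{1}{6} \cdot 43 \cdot 16\right) + 2827 = \left(-52 + \frac{43}{6} \cdot 16\right) + 2827 = \left(-52 + \frac{344}{3}\right) + 2827 = \frac{188}{3} + 2827 = \frac{8669}{3}$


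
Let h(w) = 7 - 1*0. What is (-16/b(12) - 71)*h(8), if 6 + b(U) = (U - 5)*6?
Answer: -4501/9 ≈ -500.11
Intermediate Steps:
h(w) = 7 (h(w) = 7 + 0 = 7)
b(U) = -36 + 6*U (b(U) = -6 + (U - 5)*6 = -6 + (-5 + U)*6 = -6 + (-30 + 6*U) = -36 + 6*U)
(-16/b(12) - 71)*h(8) = (-16/(-36 + 6*12) - 71)*7 = (-16/(-36 + 72) - 71)*7 = (-16/36 - 71)*7 = (-16*1/36 - 71)*7 = (-4/9 - 71)*7 = -643/9*7 = -4501/9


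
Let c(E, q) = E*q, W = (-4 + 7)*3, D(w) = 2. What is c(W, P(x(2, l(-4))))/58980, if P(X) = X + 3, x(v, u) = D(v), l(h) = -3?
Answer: 3/3932 ≈ 0.00076297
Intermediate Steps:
x(v, u) = 2
P(X) = 3 + X
W = 9 (W = 3*3 = 9)
c(W, P(x(2, l(-4))))/58980 = (9*(3 + 2))/58980 = (9*5)*(1/58980) = 45*(1/58980) = 3/3932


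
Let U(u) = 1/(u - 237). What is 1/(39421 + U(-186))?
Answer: 423/16675082 ≈ 2.5367e-5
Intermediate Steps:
U(u) = 1/(-237 + u)
1/(39421 + U(-186)) = 1/(39421 + 1/(-237 - 186)) = 1/(39421 + 1/(-423)) = 1/(39421 - 1/423) = 1/(16675082/423) = 423/16675082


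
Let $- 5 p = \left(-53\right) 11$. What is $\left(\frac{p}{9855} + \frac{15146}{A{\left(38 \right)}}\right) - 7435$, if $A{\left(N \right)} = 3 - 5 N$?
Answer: $- \frac{69255460004}{9214425} \approx -7516.0$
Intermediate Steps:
$p = \frac{583}{5}$ ($p = - \frac{\left(-53\right) 11}{5} = \left(- \frac{1}{5}\right) \left(-583\right) = \frac{583}{5} \approx 116.6$)
$\left(\frac{p}{9855} + \frac{15146}{A{\left(38 \right)}}\right) - 7435 = \left(\frac{583}{5 \cdot 9855} + \frac{15146}{3 - 190}\right) - 7435 = \left(\frac{583}{5} \cdot \frac{1}{9855} + \frac{15146}{3 - 190}\right) - 7435 = \left(\frac{583}{49275} + \frac{15146}{-187}\right) - 7435 = \left(\frac{583}{49275} + 15146 \left(- \frac{1}{187}\right)\right) - 7435 = \left(\frac{583}{49275} - \frac{15146}{187}\right) - 7435 = - \frac{746210129}{9214425} - 7435 = - \frac{69255460004}{9214425}$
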